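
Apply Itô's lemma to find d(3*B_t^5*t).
d(3*B_t^5*t) = (3*B_t^3*(B_t^2 + 10*t)) dt + (15*B_t^4*t) dB_t

Itô's formula for f(t, x): d f(t, B_t) = (f_t + (1/2) f_xx) dt + f_x dB_t. Compute partials of f(t, x) = 3*t*x^5:
  f_t(t,x)  = 3*x^5
  f_x(t,x)  = 15*t*x^4
  f_xx(t,x) = 60*t*x^3
Assemble drift = f_t + (1/2) f_xx = 3*x^3*(10*t + x^2) and diffusion = f_x = 15*t*x^4. Substituting x = B_t:
  d(3*B_t^5*t) = (3*B_t^3*(B_t^2 + 10*t)) dt + (15*B_t^4*t) dB_t.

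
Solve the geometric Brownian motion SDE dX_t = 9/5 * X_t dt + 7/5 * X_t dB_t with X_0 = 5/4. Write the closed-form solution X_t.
X_t = 5/4 * exp((41/50) * t + (7/5) * B_t)

For GBM dX = mu X dt + sigma X dB with X_0 = x_0, apply Itô to Y = log X: dY = (mu - sigma^2/2) dt + sigma dB, so Y_t = log(x_0) + (mu - sigma^2/2) t + sigma B_t and hence X_t = x_0 * exp((mu - sigma^2/2) t + sigma B_t).
With mu = 9/5, sigma = 7/5, x_0 = 5/4, this gives:
  X_t = 5/4 * exp((41/50) * t + (7/5) * B_t).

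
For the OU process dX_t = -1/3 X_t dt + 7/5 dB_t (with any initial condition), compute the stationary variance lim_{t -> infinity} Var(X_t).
lim Var(X_t) = 147/50

The OU SDE dX = -theta X dt + sigma dB admits the integrating factor exp(theta t): d(exp(theta t) X_t) = sigma exp(theta t) dB_t. Integrating from 0 to t gives X_t = x_0 * exp(-theta t) + sigma * int_0^t exp(-theta (t-s)) dB_s for any initial x_0. The Itô integral has variance (by the Itô isometry) sigma^2 * int_0^t exp(-2 theta (t - s)) ds = sigma^2 * (1 - exp(-2 theta t)) / (2 theta), independent of x_0.
With theta = 1/3, sigma = 7/5:
  Var(X_t) = (7/5)^2 * (1 - exp(-2*1/3 t)) / (2 * 1/3) = 147/50 - 147*exp(-2*t/3)/50.
As t -> infinity, exp(-2*1/3 t) -> 0, so the stationary variance is sigma^2 / (2 theta) = 147/50.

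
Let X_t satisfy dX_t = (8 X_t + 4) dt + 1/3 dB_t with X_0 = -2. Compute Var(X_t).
Var(X_t) = exp(16*t)/144 - 1/144

The variance V(t) = Var(X_t) satisfies V'(t) = 2 a V(t) + c^2 with V(0) = 0 (drift coefficient is linear in X, diffusion is constant). With a = 8, c = 1/3, the solution is
  V(t) = (c^2 / (2 a)) * (exp(2 a t) - 1)
       = ((1/3)^2 / (2*8)) * (exp(16 t) - 1)
       = exp(16*t)/144 - 1/144.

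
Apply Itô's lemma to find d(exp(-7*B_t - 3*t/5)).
d(exp(-7*B_t - 3*t/5)) = (239*exp(-7*B_t - 3*t/5)/10) dt + (-7*exp(-7*B_t - 3*t/5)) dB_t

Itô's formula for f(t, x): d f(t, B_t) = (f_t + (1/2) f_xx) dt + f_x dB_t. Compute partials of f(t, x) = exp(-3*t/5 - 7*x):
  f_t(t,x)  = -3*exp(-3*t/5 - 7*x)/5
  f_x(t,x)  = -7*exp(-3*t/5 - 7*x)
  f_xx(t,x) = 49*exp(-3*t/5 - 7*x)
Assemble drift = f_t + (1/2) f_xx = 239*exp(-3*t/5 - 7*x)/10 and diffusion = f_x = -7*exp(-3*t/5 - 7*x). Substituting x = B_t:
  d(exp(-7*B_t - 3*t/5)) = (239*exp(-7*B_t - 3*t/5)/10) dt + (-7*exp(-7*B_t - 3*t/5)) dB_t.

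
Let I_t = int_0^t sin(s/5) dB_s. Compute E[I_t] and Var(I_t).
E[I_t] = 0; Var(I_t) = t/2 - 5*sin(2*t/5)/4

The Itô integral of a deterministic integrand f(s) has mean 0 because each increment f(s) * (B_{s+ds} - B_s) has mean 0. By the Itô isometry:
  Var( int_0^t f(s) dB_s ) = E[ (int_0^t f(s) dB_s)^2 ] = int_0^t f(s)^2 ds.
Here f(s) = sin(s/5), so f(s)^2 = sin(s/5)^2. Integrate:
  int_0^t (sin(s/5)^2) ds = t/2 - 5*sin(2*t/5)/4.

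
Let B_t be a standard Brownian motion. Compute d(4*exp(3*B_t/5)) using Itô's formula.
d(4*exp(3*B_t/5)) = (18*exp(3*B_t/5)/25) dt + (12*exp(3*B_t/5)/5) dB_t

Itô's formula for f(B_t) gives d f(B_t) = f'(B_t) dB_t + (1/2) f''(B_t) dt. Compute derivatives of f(x) = 4*exp(3*x/5):
  f'(x)  = 12*exp(3*x/5)/5
  f''(x) = 36*exp(3*x/5)/25
Substitute x = B_t and multiply the f'' term by 1/2:
  drift     = (1/2) * (36*exp(3*x/5)/25) evaluated at B_t = 18*exp(3*B_t/5)/25
  diffusion = (12*exp(3*x/5)/5) evaluated at B_t = 12*exp(3*B_t/5)/5
Therefore d(4*exp(3*B_t/5)) = (18*exp(3*B_t/5)/25) dt + (12*exp(3*B_t/5)/5) dB_t.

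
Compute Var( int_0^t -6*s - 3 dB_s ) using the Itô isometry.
Var = 3*t*(4*t^2 + 6*t + 3)

The Itô integral of a deterministic integrand f(s) has mean 0 because each increment f(s) * (B_{s+ds} - B_s) has mean 0. By the Itô isometry:
  Var( int_0^t f(s) dB_s ) = E[ (int_0^t f(s) dB_s)^2 ] = int_0^t f(s)^2 ds.
Here f(s) = -6*s - 3, so f(s)^2 = 9*(2*s + 1)^2. Integrate:
  int_0^t (9*(2*s + 1)^2) ds = 3*t*(4*t^2 + 6*t + 3).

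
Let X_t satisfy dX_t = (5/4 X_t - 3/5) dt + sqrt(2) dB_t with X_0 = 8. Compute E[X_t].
E[X_t] = 188*exp(5*t/4)/25 + 12/25

Taking expectations and using E[dB_t] = 0, the mean m(t) = E[X_t] satisfies the ODE m'(t) = a m(t) + b with m(0) = x_0. With a = 5/4, b = -3/5, x_0 = 8, the solution is
  m(t) = x_0 * exp(a t) + (b/a) * (exp(a t) - 1)
       = 8 * exp((5/4) t) + ((-3/5)/(5/4)) * (exp((5/4) t) - 1)
       = 188*exp(5*t/4)/25 + 12/25.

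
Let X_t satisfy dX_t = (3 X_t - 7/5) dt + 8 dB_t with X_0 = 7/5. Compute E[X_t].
E[X_t] = 14*exp(3*t)/15 + 7/15

Taking expectations and using E[dB_t] = 0, the mean m(t) = E[X_t] satisfies the ODE m'(t) = a m(t) + b with m(0) = x_0. With a = 3, b = -7/5, x_0 = 7/5, the solution is
  m(t) = x_0 * exp(a t) + (b/a) * (exp(a t) - 1)
       = (7/5) * exp(3 t) + ((-7/5)/3) * (exp(3 t) - 1)
       = 14*exp(3*t)/15 + 7/15.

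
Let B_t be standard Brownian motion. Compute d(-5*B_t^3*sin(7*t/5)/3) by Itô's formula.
d(-5*B_t^3*sin(7*t/5)/3) = (-B_t*(7*B_t^2*cos(7*t/5) + 15*sin(7*t/5))/3) dt + (-5*B_t^2*sin(7*t/5)) dB_t

Itô's formula for f(t, x): d f(t, B_t) = (f_t + (1/2) f_xx) dt + f_x dB_t. Compute partials of f(t, x) = -5*x^3*sin(7*t/5)/3:
  f_t(t,x)  = -7*x^3*cos(7*t/5)/3
  f_x(t,x)  = -5*x^2*sin(7*t/5)
  f_xx(t,x) = -10*x*sin(7*t/5)
Assemble drift = f_t + (1/2) f_xx = -x*(7*x^2*cos(7*t/5) + 15*sin(7*t/5))/3 and diffusion = f_x = -5*x^2*sin(7*t/5). Substituting x = B_t:
  d(-5*B_t^3*sin(7*t/5)/3) = (-B_t*(7*B_t^2*cos(7*t/5) + 15*sin(7*t/5))/3) dt + (-5*B_t^2*sin(7*t/5)) dB_t.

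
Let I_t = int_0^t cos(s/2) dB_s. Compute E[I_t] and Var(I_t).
E[I_t] = 0; Var(I_t) = t/2 + sin(t)/2

The Itô integral of a deterministic integrand f(s) has mean 0 because each increment f(s) * (B_{s+ds} - B_s) has mean 0. By the Itô isometry:
  Var( int_0^t f(s) dB_s ) = E[ (int_0^t f(s) dB_s)^2 ] = int_0^t f(s)^2 ds.
Here f(s) = cos(s/2), so f(s)^2 = cos(s/2)^2. Integrate:
  int_0^t (cos(s/2)^2) ds = t/2 + sin(t)/2.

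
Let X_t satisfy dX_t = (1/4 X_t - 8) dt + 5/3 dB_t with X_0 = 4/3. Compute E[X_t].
E[X_t] = 32 - 92*exp(t/4)/3

Taking expectations and using E[dB_t] = 0, the mean m(t) = E[X_t] satisfies the ODE m'(t) = a m(t) + b with m(0) = x_0. With a = 1/4, b = -8, x_0 = 4/3, the solution is
  m(t) = x_0 * exp(a t) + (b/a) * (exp(a t) - 1)
       = (4/3) * exp((1/4) t) + ((-8)/(1/4)) * (exp((1/4) t) - 1)
       = 32 - 92*exp(t/4)/3.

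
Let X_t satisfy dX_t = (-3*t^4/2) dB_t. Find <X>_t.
<X>_t = t^9/4

For an Itô process dX_t = a(t) dt + b(t) dB_t, the quadratic variation is <X>_t = int_0^t b(s)^2 ds (the drift term does not contribute). Here b(s) = -3*s^4/2, so
  b(s)^2 = 9*s^8/4.
Integrating from 0 to t:
  <X>_t = int_0^t (9*s^8/4) ds = t^9/4.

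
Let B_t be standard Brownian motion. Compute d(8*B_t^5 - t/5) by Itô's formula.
d(8*B_t^5 - t/5) = (80*B_t^3 - 1/5) dt + (40*B_t^4) dB_t

Itô's formula for f(t, x): d f(t, B_t) = (f_t + (1/2) f_xx) dt + f_x dB_t. Compute partials of f(t, x) = -t/5 + 8*x^5:
  f_t(t,x)  = -1/5
  f_x(t,x)  = 40*x^4
  f_xx(t,x) = 160*x^3
Assemble drift = f_t + (1/2) f_xx = 80*x^3 - 1/5 and diffusion = f_x = 40*x^4. Substituting x = B_t:
  d(8*B_t^5 - t/5) = (80*B_t^3 - 1/5) dt + (40*B_t^4) dB_t.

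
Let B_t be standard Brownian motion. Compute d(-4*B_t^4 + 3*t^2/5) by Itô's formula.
d(-4*B_t^4 + 3*t^2/5) = (-24*B_t^2 + 6*t/5) dt + (-16*B_t^3) dB_t

Itô's formula for f(t, x): d f(t, B_t) = (f_t + (1/2) f_xx) dt + f_x dB_t. Compute partials of f(t, x) = 3*t^2/5 - 4*x^4:
  f_t(t,x)  = 6*t/5
  f_x(t,x)  = -16*x^3
  f_xx(t,x) = -48*x^2
Assemble drift = f_t + (1/2) f_xx = 6*t/5 - 24*x^2 and diffusion = f_x = -16*x^3. Substituting x = B_t:
  d(-4*B_t^4 + 3*t^2/5) = (-24*B_t^2 + 6*t/5) dt + (-16*B_t^3) dB_t.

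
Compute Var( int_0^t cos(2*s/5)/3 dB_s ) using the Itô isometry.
Var = t/18 + 5*sin(4*t/5)/72

The Itô integral of a deterministic integrand f(s) has mean 0 because each increment f(s) * (B_{s+ds} - B_s) has mean 0. By the Itô isometry:
  Var( int_0^t f(s) dB_s ) = E[ (int_0^t f(s) dB_s)^2 ] = int_0^t f(s)^2 ds.
Here f(s) = cos(2*s/5)/3, so f(s)^2 = cos(2*s/5)^2/9. Integrate:
  int_0^t (cos(2*s/5)^2/9) ds = t/18 + 5*sin(4*t/5)/72.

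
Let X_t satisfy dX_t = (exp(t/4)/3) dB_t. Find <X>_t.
<X>_t = 2*exp(t/2)/9 - 2/9

For an Itô process dX_t = a(t) dt + b(t) dB_t, the quadratic variation is <X>_t = int_0^t b(s)^2 ds (the drift term does not contribute). Here b(s) = exp(s/4)/3, so
  b(s)^2 = exp(s/2)/9.
Integrating from 0 to t:
  <X>_t = int_0^t (exp(s/2)/9) ds = 2*exp(t/2)/9 - 2/9.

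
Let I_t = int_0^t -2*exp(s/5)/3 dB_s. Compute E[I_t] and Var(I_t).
E[I_t] = 0; Var(I_t) = 10*exp(2*t/5)/9 - 10/9

The Itô integral of a deterministic integrand f(s) has mean 0 because each increment f(s) * (B_{s+ds} - B_s) has mean 0. By the Itô isometry:
  Var( int_0^t f(s) dB_s ) = E[ (int_0^t f(s) dB_s)^2 ] = int_0^t f(s)^2 ds.
Here f(s) = -2*exp(s/5)/3, so f(s)^2 = 4*exp(2*s/5)/9. Integrate:
  int_0^t (4*exp(2*s/5)/9) ds = 10*exp(2*t/5)/9 - 10/9.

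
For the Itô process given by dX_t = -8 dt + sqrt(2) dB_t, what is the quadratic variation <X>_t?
<X>_t = 2*t

For an Itô process dX_t = a(t) dt + b(t) dB_t, the quadratic variation is <X>_t = int_0^t b(s)^2 ds (the drift term does not contribute). Here b(s) = sqrt(2), so
  b(s)^2 = 2.
Integrating from 0 to t:
  <X>_t = int_0^t (2) ds = 2*t.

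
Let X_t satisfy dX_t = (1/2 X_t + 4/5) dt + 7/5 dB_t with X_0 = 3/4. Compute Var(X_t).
Var(X_t) = 49*exp(t)/25 - 49/25

The variance V(t) = Var(X_t) satisfies V'(t) = 2 a V(t) + c^2 with V(0) = 0 (drift coefficient is linear in X, diffusion is constant). With a = 1/2, c = 7/5, the solution is
  V(t) = (c^2 / (2 a)) * (exp(2 a t) - 1)
       = ((7/5)^2 / (2*(1/2))) * (exp(1 t) - 1)
       = 49*exp(t)/25 - 49/25.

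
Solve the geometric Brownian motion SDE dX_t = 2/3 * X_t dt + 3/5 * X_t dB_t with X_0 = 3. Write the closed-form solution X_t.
X_t = 3 * exp((73/150) * t + (3/5) * B_t)

For GBM dX = mu X dt + sigma X dB with X_0 = x_0, apply Itô to Y = log X: dY = (mu - sigma^2/2) dt + sigma dB, so Y_t = log(x_0) + (mu - sigma^2/2) t + sigma B_t and hence X_t = x_0 * exp((mu - sigma^2/2) t + sigma B_t).
With mu = 2/3, sigma = 3/5, x_0 = 3, this gives:
  X_t = 3 * exp((73/150) * t + (3/5) * B_t).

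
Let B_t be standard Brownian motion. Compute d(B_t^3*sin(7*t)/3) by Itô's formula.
d(B_t^3*sin(7*t)/3) = (B_t*(7*B_t^2*cos(7*t)/3 + sin(7*t))) dt + (B_t^2*sin(7*t)) dB_t

Itô's formula for f(t, x): d f(t, B_t) = (f_t + (1/2) f_xx) dt + f_x dB_t. Compute partials of f(t, x) = x^3*sin(7*t)/3:
  f_t(t,x)  = 7*x^3*cos(7*t)/3
  f_x(t,x)  = x^2*sin(7*t)
  f_xx(t,x) = 2*x*sin(7*t)
Assemble drift = f_t + (1/2) f_xx = x*(7*x^2*cos(7*t)/3 + sin(7*t)) and diffusion = f_x = x^2*sin(7*t). Substituting x = B_t:
  d(B_t^3*sin(7*t)/3) = (B_t*(7*B_t^2*cos(7*t)/3 + sin(7*t))) dt + (B_t^2*sin(7*t)) dB_t.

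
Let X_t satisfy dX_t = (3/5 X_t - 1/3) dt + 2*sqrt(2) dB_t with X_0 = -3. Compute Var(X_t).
Var(X_t) = 20*exp(6*t/5)/3 - 20/3

The variance V(t) = Var(X_t) satisfies V'(t) = 2 a V(t) + c^2 with V(0) = 0 (drift coefficient is linear in X, diffusion is constant). With a = 3/5, c = 2*sqrt(2), the solution is
  V(t) = (c^2 / (2 a)) * (exp(2 a t) - 1)
       = ((2*sqrt(2))^2 / (2*(3/5))) * (exp((6/5) t) - 1)
       = 20*exp(6*t/5)/3 - 20/3.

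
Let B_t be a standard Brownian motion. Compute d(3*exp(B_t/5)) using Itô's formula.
d(3*exp(B_t/5)) = (3*exp(B_t/5)/50) dt + (3*exp(B_t/5)/5) dB_t

Itô's formula for f(B_t) gives d f(B_t) = f'(B_t) dB_t + (1/2) f''(B_t) dt. Compute derivatives of f(x) = 3*exp(x/5):
  f'(x)  = 3*exp(x/5)/5
  f''(x) = 3*exp(x/5)/25
Substitute x = B_t and multiply the f'' term by 1/2:
  drift     = (1/2) * (3*exp(x/5)/25) evaluated at B_t = 3*exp(B_t/5)/50
  diffusion = (3*exp(x/5)/5) evaluated at B_t = 3*exp(B_t/5)/5
Therefore d(3*exp(B_t/5)) = (3*exp(B_t/5)/50) dt + (3*exp(B_t/5)/5) dB_t.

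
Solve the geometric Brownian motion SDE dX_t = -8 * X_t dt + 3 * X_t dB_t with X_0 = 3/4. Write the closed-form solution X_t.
X_t = 3/4 * exp((-25/2) * t + (3) * B_t)

For GBM dX = mu X dt + sigma X dB with X_0 = x_0, apply Itô to Y = log X: dY = (mu - sigma^2/2) dt + sigma dB, so Y_t = log(x_0) + (mu - sigma^2/2) t + sigma B_t and hence X_t = x_0 * exp((mu - sigma^2/2) t + sigma B_t).
With mu = -8, sigma = 3, x_0 = 3/4, this gives:
  X_t = 3/4 * exp((-25/2) * t + (3) * B_t).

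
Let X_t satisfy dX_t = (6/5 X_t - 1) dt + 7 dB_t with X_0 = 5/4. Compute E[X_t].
E[X_t] = 5*exp(6*t/5)/12 + 5/6

Taking expectations and using E[dB_t] = 0, the mean m(t) = E[X_t] satisfies the ODE m'(t) = a m(t) + b with m(0) = x_0. With a = 6/5, b = -1, x_0 = 5/4, the solution is
  m(t) = x_0 * exp(a t) + (b/a) * (exp(a t) - 1)
       = (5/4) * exp((6/5) t) + ((-1)/(6/5)) * (exp((6/5) t) - 1)
       = 5*exp(6*t/5)/12 + 5/6.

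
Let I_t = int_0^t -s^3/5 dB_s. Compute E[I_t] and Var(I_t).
E[I_t] = 0; Var(I_t) = t^7/175

The Itô integral of a deterministic integrand f(s) has mean 0 because each increment f(s) * (B_{s+ds} - B_s) has mean 0. By the Itô isometry:
  Var( int_0^t f(s) dB_s ) = E[ (int_0^t f(s) dB_s)^2 ] = int_0^t f(s)^2 ds.
Here f(s) = -s^3/5, so f(s)^2 = s^6/25. Integrate:
  int_0^t (s^6/25) ds = t^7/175.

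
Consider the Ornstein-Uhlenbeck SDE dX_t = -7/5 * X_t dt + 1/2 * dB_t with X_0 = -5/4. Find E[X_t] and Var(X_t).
E[X_t] = -5*exp(-7*t/5)/4; Var(X_t) = 5/56 - 5*exp(-14*t/5)/56

The OU SDE dX = -theta X dt + sigma dB admits the integrating factor exp(theta t): d(exp(theta t) X_t) = sigma exp(theta t) dB_t. Integrating from 0 to t:
  X_t = x_0 * exp(-theta t) + sigma * int_0^t exp(-theta (t-s)) dB_s.
The Itô integral has mean 0 and (by the Itô isometry) variance sigma^2 * int_0^t exp(-2 theta (t - s)) ds = sigma^2 * (1 - exp(-2 theta t)) / (2 theta).
With theta = 7/5, sigma = 1/2, x_0 = -5/4:
  E[X_t] = -5/4 * exp(-7/5 t) = -5*exp(-7*t/5)/4
  Var(X_t) = (1/2)^2 * (1 - exp(-2*7/5 t)) / (2 * 7/5) = 5/56 - 5*exp(-14*t/5)/56.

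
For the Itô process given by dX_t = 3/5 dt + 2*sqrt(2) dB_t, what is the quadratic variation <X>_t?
<X>_t = 8*t

For an Itô process dX_t = a(t) dt + b(t) dB_t, the quadratic variation is <X>_t = int_0^t b(s)^2 ds (the drift term does not contribute). Here b(s) = 2*sqrt(2), so
  b(s)^2 = 8.
Integrating from 0 to t:
  <X>_t = int_0^t (8) ds = 8*t.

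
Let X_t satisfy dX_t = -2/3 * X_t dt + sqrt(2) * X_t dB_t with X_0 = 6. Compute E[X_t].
E[X_t] = 6*exp(-2*t/3)

For GBM dX = mu X dt + sigma X dB with X_0 = x_0, apply Itô to Y = log X: dY = (mu - sigma^2/2) dt + sigma dB, so Y_t = log(x_0) + (mu - sigma^2/2) t + sigma B_t and hence X_t = x_0 * exp((mu - sigma^2/2) t + sigma B_t).
With mu = -2/3, sigma = sqrt(2), x_0 = 6, this gives:
  X_t = 6 * exp((-5/3) * t + (sqrt(2)) * B_t).
Since sigma*B_t ~ Normal(0, sigma^2 t), E[exp(sigma*B_t)] = exp(sigma^2 t / 2); so E[X_t] = x_0 * exp((mu - sigma^2/2) t) * exp(sigma^2 t / 2) = x_0 * exp(mu t) = 6*exp(-2*t/3).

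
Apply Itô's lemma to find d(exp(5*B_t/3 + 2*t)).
d(exp(5*B_t/3 + 2*t)) = (61*exp(5*B_t/3 + 2*t)/18) dt + (5*exp(5*B_t/3 + 2*t)/3) dB_t

Itô's formula for f(t, x): d f(t, B_t) = (f_t + (1/2) f_xx) dt + f_x dB_t. Compute partials of f(t, x) = exp(2*t + 5*x/3):
  f_t(t,x)  = 2*exp(2*t + 5*x/3)
  f_x(t,x)  = 5*exp(2*t + 5*x/3)/3
  f_xx(t,x) = 25*exp(2*t + 5*x/3)/9
Assemble drift = f_t + (1/2) f_xx = 61*exp(2*t + 5*x/3)/18 and diffusion = f_x = 5*exp(2*t + 5*x/3)/3. Substituting x = B_t:
  d(exp(5*B_t/3 + 2*t)) = (61*exp(5*B_t/3 + 2*t)/18) dt + (5*exp(5*B_t/3 + 2*t)/3) dB_t.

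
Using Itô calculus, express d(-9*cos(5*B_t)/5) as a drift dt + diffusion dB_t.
d(-9*cos(5*B_t)/5) = (45*cos(5*B_t)/2) dt + (9*sin(5*B_t)) dB_t

Itô's formula for f(B_t) gives d f(B_t) = f'(B_t) dB_t + (1/2) f''(B_t) dt. Compute derivatives of f(x) = -9*cos(5*x)/5:
  f'(x)  = 9*sin(5*x)
  f''(x) = 45*cos(5*x)
Substitute x = B_t and multiply the f'' term by 1/2:
  drift     = (1/2) * (45*cos(5*x)) evaluated at B_t = 45*cos(5*B_t)/2
  diffusion = (9*sin(5*x)) evaluated at B_t = 9*sin(5*B_t)
Therefore d(-9*cos(5*B_t)/5) = (45*cos(5*B_t)/2) dt + (9*sin(5*B_t)) dB_t.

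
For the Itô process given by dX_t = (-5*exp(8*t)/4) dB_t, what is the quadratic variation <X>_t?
<X>_t = 25*exp(16*t)/256 - 25/256

For an Itô process dX_t = a(t) dt + b(t) dB_t, the quadratic variation is <X>_t = int_0^t b(s)^2 ds (the drift term does not contribute). Here b(s) = -5*exp(8*s)/4, so
  b(s)^2 = 25*exp(16*s)/16.
Integrating from 0 to t:
  <X>_t = int_0^t (25*exp(16*s)/16) ds = 25*exp(16*t)/256 - 25/256.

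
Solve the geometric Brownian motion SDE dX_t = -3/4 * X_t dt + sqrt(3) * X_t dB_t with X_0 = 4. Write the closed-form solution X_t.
X_t = 4 * exp((-9/4) * t + (sqrt(3)) * B_t)

For GBM dX = mu X dt + sigma X dB with X_0 = x_0, apply Itô to Y = log X: dY = (mu - sigma^2/2) dt + sigma dB, so Y_t = log(x_0) + (mu - sigma^2/2) t + sigma B_t and hence X_t = x_0 * exp((mu - sigma^2/2) t + sigma B_t).
With mu = -3/4, sigma = sqrt(3), x_0 = 4, this gives:
  X_t = 4 * exp((-9/4) * t + (sqrt(3)) * B_t).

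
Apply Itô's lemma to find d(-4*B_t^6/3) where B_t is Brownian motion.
d(-4*B_t^6/3) = (-20*B_t^4) dt + (-8*B_t^5) dB_t

Itô's formula for f(B_t) gives d f(B_t) = f'(B_t) dB_t + (1/2) f''(B_t) dt. Compute derivatives of f(x) = -4*x^6/3:
  f'(x)  = -8*x^5
  f''(x) = -40*x^4
Substitute x = B_t and multiply the f'' term by 1/2:
  drift     = (1/2) * (-40*x^4) evaluated at B_t = -20*B_t^4
  diffusion = (-8*x^5) evaluated at B_t = -8*B_t^5
Therefore d(-4*B_t^6/3) = (-20*B_t^4) dt + (-8*B_t^5) dB_t.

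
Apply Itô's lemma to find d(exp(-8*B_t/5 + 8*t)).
d(exp(-8*B_t/5 + 8*t)) = (232*exp(-8*B_t/5 + 8*t)/25) dt + (-8*exp(-8*B_t/5 + 8*t)/5) dB_t

Itô's formula for f(t, x): d f(t, B_t) = (f_t + (1/2) f_xx) dt + f_x dB_t. Compute partials of f(t, x) = exp(8*t - 8*x/5):
  f_t(t,x)  = 8*exp(8*t - 8*x/5)
  f_x(t,x)  = -8*exp(8*t - 8*x/5)/5
  f_xx(t,x) = 64*exp(8*t - 8*x/5)/25
Assemble drift = f_t + (1/2) f_xx = 232*exp(8*t - 8*x/5)/25 and diffusion = f_x = -8*exp(8*t - 8*x/5)/5. Substituting x = B_t:
  d(exp(-8*B_t/5 + 8*t)) = (232*exp(-8*B_t/5 + 8*t)/25) dt + (-8*exp(-8*B_t/5 + 8*t)/5) dB_t.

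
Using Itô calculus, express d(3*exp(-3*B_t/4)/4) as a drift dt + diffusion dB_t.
d(3*exp(-3*B_t/4)/4) = (27*exp(-3*B_t/4)/128) dt + (-9*exp(-3*B_t/4)/16) dB_t

Itô's formula for f(B_t) gives d f(B_t) = f'(B_t) dB_t + (1/2) f''(B_t) dt. Compute derivatives of f(x) = 3*exp(-3*x/4)/4:
  f'(x)  = -9*exp(-3*x/4)/16
  f''(x) = 27*exp(-3*x/4)/64
Substitute x = B_t and multiply the f'' term by 1/2:
  drift     = (1/2) * (27*exp(-3*x/4)/64) evaluated at B_t = 27*exp(-3*B_t/4)/128
  diffusion = (-9*exp(-3*x/4)/16) evaluated at B_t = -9*exp(-3*B_t/4)/16
Therefore d(3*exp(-3*B_t/4)/4) = (27*exp(-3*B_t/4)/128) dt + (-9*exp(-3*B_t/4)/16) dB_t.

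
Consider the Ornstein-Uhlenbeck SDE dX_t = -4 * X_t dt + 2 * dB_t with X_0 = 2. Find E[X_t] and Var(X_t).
E[X_t] = 2*exp(-4*t); Var(X_t) = 1/2 - exp(-8*t)/2

The OU SDE dX = -theta X dt + sigma dB admits the integrating factor exp(theta t): d(exp(theta t) X_t) = sigma exp(theta t) dB_t. Integrating from 0 to t:
  X_t = x_0 * exp(-theta t) + sigma * int_0^t exp(-theta (t-s)) dB_s.
The Itô integral has mean 0 and (by the Itô isometry) variance sigma^2 * int_0^t exp(-2 theta (t - s)) ds = sigma^2 * (1 - exp(-2 theta t)) / (2 theta).
With theta = 4, sigma = 2, x_0 = 2:
  E[X_t] = 2 * exp(-4 t) = 2*exp(-4*t)
  Var(X_t) = (2)^2 * (1 - exp(-2*4 t)) / (2 * 4) = 1/2 - exp(-8*t)/2.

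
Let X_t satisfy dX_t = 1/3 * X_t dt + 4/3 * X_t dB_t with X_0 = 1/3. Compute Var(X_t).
Var(X_t) = (exp(16*t/9) - 1)*exp(2*t/3)/9

For GBM dX = mu X dt + sigma X dB with X_0 = x_0, apply Itô to Y = log X: dY = (mu - sigma^2/2) dt + sigma dB, so Y_t = log(x_0) + (mu - sigma^2/2) t + sigma B_t and hence X_t = x_0 * exp((mu - sigma^2/2) t + sigma B_t).
With mu = 1/3, sigma = 4/3, x_0 = 1/3, this gives:
  X_t = 1/3 * exp((-5/9) * t + (4/3) * B_t).
Since sigma*B_t ~ Normal(0, sigma^2 t), E[exp(sigma*B_t)] = exp(sigma^2 t / 2); so E[X_t] = x_0 * exp((mu - sigma^2/2) t) * exp(sigma^2 t / 2) = x_0 * exp(mu t) = exp(t/3)/3.
Var(X_t) = E[X_t^2] - (E[X_t])^2 = x_0^2 * exp(2 mu t) * (exp(sigma^2 t) - 1) = (exp(16*t/9) - 1)*exp(2*t/3)/9.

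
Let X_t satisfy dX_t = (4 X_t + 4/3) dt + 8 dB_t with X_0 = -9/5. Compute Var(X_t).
Var(X_t) = 8*exp(8*t) - 8

The variance V(t) = Var(X_t) satisfies V'(t) = 2 a V(t) + c^2 with V(0) = 0 (drift coefficient is linear in X, diffusion is constant). With a = 4, c = 8, the solution is
  V(t) = (c^2 / (2 a)) * (exp(2 a t) - 1)
       = (8^2 / (2*4)) * (exp(8 t) - 1)
       = 8*exp(8*t) - 8.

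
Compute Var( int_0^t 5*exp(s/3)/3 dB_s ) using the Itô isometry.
Var = 25*exp(2*t/3)/6 - 25/6

The Itô integral of a deterministic integrand f(s) has mean 0 because each increment f(s) * (B_{s+ds} - B_s) has mean 0. By the Itô isometry:
  Var( int_0^t f(s) dB_s ) = E[ (int_0^t f(s) dB_s)^2 ] = int_0^t f(s)^2 ds.
Here f(s) = 5*exp(s/3)/3, so f(s)^2 = 25*exp(2*s/3)/9. Integrate:
  int_0^t (25*exp(2*s/3)/9) ds = 25*exp(2*t/3)/6 - 25/6.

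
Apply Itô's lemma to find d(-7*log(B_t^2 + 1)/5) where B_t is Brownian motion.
d(-7*log(B_t^2 + 1)/5) = (7*(B_t^2 - 1)/(5*(B_t^2 + 1)^2)) dt + (-14*B_t/(5*B_t^2 + 5)) dB_t

Itô's formula for f(B_t) gives d f(B_t) = f'(B_t) dB_t + (1/2) f''(B_t) dt. Compute derivatives of f(x) = -7*log(x^2 + 1)/5:
  f'(x)  = -14*x/(5*x^2 + 5)
  f''(x) = 14*(x^2 - 1)/(5*(x^2 + 1)^2)
Substitute x = B_t and multiply the f'' term by 1/2:
  drift     = (1/2) * (14*(x^2 - 1)/(5*(x^2 + 1)^2)) evaluated at B_t = 7*(B_t^2 - 1)/(5*(B_t^2 + 1)^2)
  diffusion = (-14*x/(5*x^2 + 5)) evaluated at B_t = -14*B_t/(5*B_t^2 + 5)
Therefore d(-7*log(B_t^2 + 1)/5) = (7*(B_t^2 - 1)/(5*(B_t^2 + 1)^2)) dt + (-14*B_t/(5*B_t^2 + 5)) dB_t.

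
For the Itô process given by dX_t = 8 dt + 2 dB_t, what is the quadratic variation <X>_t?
<X>_t = 4*t

For an Itô process dX_t = a(t) dt + b(t) dB_t, the quadratic variation is <X>_t = int_0^t b(s)^2 ds (the drift term does not contribute). Here b(s) = 2, so
  b(s)^2 = 4.
Integrating from 0 to t:
  <X>_t = int_0^t (4) ds = 4*t.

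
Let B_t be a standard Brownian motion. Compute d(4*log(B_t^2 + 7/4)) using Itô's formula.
d(4*log(B_t^2 + 7/4)) = (16*(7 - 4*B_t^2)/(4*B_t^2 + 7)^2) dt + (32*B_t/(4*B_t^2 + 7)) dB_t

Itô's formula for f(B_t) gives d f(B_t) = f'(B_t) dB_t + (1/2) f''(B_t) dt. Compute derivatives of f(x) = 4*log(x^2 + 7/4):
  f'(x)  = 32*x/(4*x^2 + 7)
  f''(x) = 32*(7 - 4*x^2)/(4*x^2 + 7)^2
Substitute x = B_t and multiply the f'' term by 1/2:
  drift     = (1/2) * (32*(7 - 4*x^2)/(4*x^2 + 7)^2) evaluated at B_t = 16*(7 - 4*B_t^2)/(4*B_t^2 + 7)^2
  diffusion = (32*x/(4*x^2 + 7)) evaluated at B_t = 32*B_t/(4*B_t^2 + 7)
Therefore d(4*log(B_t^2 + 7/4)) = (16*(7 - 4*B_t^2)/(4*B_t^2 + 7)^2) dt + (32*B_t/(4*B_t^2 + 7)) dB_t.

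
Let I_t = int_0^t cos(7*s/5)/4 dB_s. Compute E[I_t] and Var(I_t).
E[I_t] = 0; Var(I_t) = t/32 + 5*sin(14*t/5)/448

The Itô integral of a deterministic integrand f(s) has mean 0 because each increment f(s) * (B_{s+ds} - B_s) has mean 0. By the Itô isometry:
  Var( int_0^t f(s) dB_s ) = E[ (int_0^t f(s) dB_s)^2 ] = int_0^t f(s)^2 ds.
Here f(s) = cos(7*s/5)/4, so f(s)^2 = cos(7*s/5)^2/16. Integrate:
  int_0^t (cos(7*s/5)^2/16) ds = t/32 + 5*sin(14*t/5)/448.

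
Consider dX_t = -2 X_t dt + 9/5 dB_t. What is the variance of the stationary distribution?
lim Var(X_t) = 81/100

The OU SDE dX = -theta X dt + sigma dB admits the integrating factor exp(theta t): d(exp(theta t) X_t) = sigma exp(theta t) dB_t. Integrating from 0 to t gives X_t = x_0 * exp(-theta t) + sigma * int_0^t exp(-theta (t-s)) dB_s for any initial x_0. The Itô integral has variance (by the Itô isometry) sigma^2 * int_0^t exp(-2 theta (t - s)) ds = sigma^2 * (1 - exp(-2 theta t)) / (2 theta), independent of x_0.
With theta = 2, sigma = 9/5:
  Var(X_t) = (9/5)^2 * (1 - exp(-2*2 t)) / (2 * 2) = 81/100 - 81*exp(-4*t)/100.
As t -> infinity, exp(-2*2 t) -> 0, so the stationary variance is sigma^2 / (2 theta) = 81/100.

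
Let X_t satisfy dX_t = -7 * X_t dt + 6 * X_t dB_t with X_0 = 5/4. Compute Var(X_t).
Var(X_t) = (25*exp(36*t) - 25)*exp(-14*t)/16

For GBM dX = mu X dt + sigma X dB with X_0 = x_0, apply Itô to Y = log X: dY = (mu - sigma^2/2) dt + sigma dB, so Y_t = log(x_0) + (mu - sigma^2/2) t + sigma B_t and hence X_t = x_0 * exp((mu - sigma^2/2) t + sigma B_t).
With mu = -7, sigma = 6, x_0 = 5/4, this gives:
  X_t = 5/4 * exp((-25) * t + (6) * B_t).
Since sigma*B_t ~ Normal(0, sigma^2 t), E[exp(sigma*B_t)] = exp(sigma^2 t / 2); so E[X_t] = x_0 * exp((mu - sigma^2/2) t) * exp(sigma^2 t / 2) = x_0 * exp(mu t) = 5*exp(-7*t)/4.
Var(X_t) = E[X_t^2] - (E[X_t])^2 = x_0^2 * exp(2 mu t) * (exp(sigma^2 t) - 1) = (25*exp(36*t) - 25)*exp(-14*t)/16.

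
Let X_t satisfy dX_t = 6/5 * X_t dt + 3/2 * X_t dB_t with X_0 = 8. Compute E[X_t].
E[X_t] = 8*exp(6*t/5)

For GBM dX = mu X dt + sigma X dB with X_0 = x_0, apply Itô to Y = log X: dY = (mu - sigma^2/2) dt + sigma dB, so Y_t = log(x_0) + (mu - sigma^2/2) t + sigma B_t and hence X_t = x_0 * exp((mu - sigma^2/2) t + sigma B_t).
With mu = 6/5, sigma = 3/2, x_0 = 8, this gives:
  X_t = 8 * exp((3/40) * t + (3/2) * B_t).
Since sigma*B_t ~ Normal(0, sigma^2 t), E[exp(sigma*B_t)] = exp(sigma^2 t / 2); so E[X_t] = x_0 * exp((mu - sigma^2/2) t) * exp(sigma^2 t / 2) = x_0 * exp(mu t) = 8*exp(6*t/5).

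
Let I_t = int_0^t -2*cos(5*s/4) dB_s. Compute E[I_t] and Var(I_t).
E[I_t] = 0; Var(I_t) = 2*t + 4*sin(5*t/2)/5

The Itô integral of a deterministic integrand f(s) has mean 0 because each increment f(s) * (B_{s+ds} - B_s) has mean 0. By the Itô isometry:
  Var( int_0^t f(s) dB_s ) = E[ (int_0^t f(s) dB_s)^2 ] = int_0^t f(s)^2 ds.
Here f(s) = -2*cos(5*s/4), so f(s)^2 = 4*cos(5*s/4)^2. Integrate:
  int_0^t (4*cos(5*s/4)^2) ds = 2*t + 4*sin(5*t/2)/5.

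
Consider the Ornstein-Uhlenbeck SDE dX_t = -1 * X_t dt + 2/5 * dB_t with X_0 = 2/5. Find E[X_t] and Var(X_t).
E[X_t] = 2*exp(-t)/5; Var(X_t) = 2/25 - 2*exp(-2*t)/25

The OU SDE dX = -theta X dt + sigma dB admits the integrating factor exp(theta t): d(exp(theta t) X_t) = sigma exp(theta t) dB_t. Integrating from 0 to t:
  X_t = x_0 * exp(-theta t) + sigma * int_0^t exp(-theta (t-s)) dB_s.
The Itô integral has mean 0 and (by the Itô isometry) variance sigma^2 * int_0^t exp(-2 theta (t - s)) ds = sigma^2 * (1 - exp(-2 theta t)) / (2 theta).
With theta = 1, sigma = 2/5, x_0 = 2/5:
  E[X_t] = 2/5 * exp(-1 t) = 2*exp(-t)/5
  Var(X_t) = (2/5)^2 * (1 - exp(-2*1 t)) / (2 * 1) = 2/25 - 2*exp(-2*t)/25.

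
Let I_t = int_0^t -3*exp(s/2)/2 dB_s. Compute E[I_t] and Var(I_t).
E[I_t] = 0; Var(I_t) = 9*exp(t)/4 - 9/4

The Itô integral of a deterministic integrand f(s) has mean 0 because each increment f(s) * (B_{s+ds} - B_s) has mean 0. By the Itô isometry:
  Var( int_0^t f(s) dB_s ) = E[ (int_0^t f(s) dB_s)^2 ] = int_0^t f(s)^2 ds.
Here f(s) = -3*exp(s/2)/2, so f(s)^2 = 9*exp(s)/4. Integrate:
  int_0^t (9*exp(s)/4) ds = 9*exp(t)/4 - 9/4.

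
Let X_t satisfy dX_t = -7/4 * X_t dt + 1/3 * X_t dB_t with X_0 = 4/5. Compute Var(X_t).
Var(X_t) = (16*exp(t/9) - 16)*exp(-7*t/2)/25

For GBM dX = mu X dt + sigma X dB with X_0 = x_0, apply Itô to Y = log X: dY = (mu - sigma^2/2) dt + sigma dB, so Y_t = log(x_0) + (mu - sigma^2/2) t + sigma B_t and hence X_t = x_0 * exp((mu - sigma^2/2) t + sigma B_t).
With mu = -7/4, sigma = 1/3, x_0 = 4/5, this gives:
  X_t = 4/5 * exp((-65/36) * t + (1/3) * B_t).
Since sigma*B_t ~ Normal(0, sigma^2 t), E[exp(sigma*B_t)] = exp(sigma^2 t / 2); so E[X_t] = x_0 * exp((mu - sigma^2/2) t) * exp(sigma^2 t / 2) = x_0 * exp(mu t) = 4*exp(-7*t/4)/5.
Var(X_t) = E[X_t^2] - (E[X_t])^2 = x_0^2 * exp(2 mu t) * (exp(sigma^2 t) - 1) = (16*exp(t/9) - 16)*exp(-7*t/2)/25.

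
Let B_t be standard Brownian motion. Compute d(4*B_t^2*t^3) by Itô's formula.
d(4*B_t^2*t^3) = (4*t^2*(3*B_t^2 + t)) dt + (8*B_t*t^3) dB_t

Itô's formula for f(t, x): d f(t, B_t) = (f_t + (1/2) f_xx) dt + f_x dB_t. Compute partials of f(t, x) = 4*t^3*x^2:
  f_t(t,x)  = 12*t^2*x^2
  f_x(t,x)  = 8*t^3*x
  f_xx(t,x) = 8*t^3
Assemble drift = f_t + (1/2) f_xx = 4*t^2*(t + 3*x^2) and diffusion = f_x = 8*t^3*x. Substituting x = B_t:
  d(4*B_t^2*t^3) = (4*t^2*(3*B_t^2 + t)) dt + (8*B_t*t^3) dB_t.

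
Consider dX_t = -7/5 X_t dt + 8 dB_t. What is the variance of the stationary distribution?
lim Var(X_t) = 160/7

The OU SDE dX = -theta X dt + sigma dB admits the integrating factor exp(theta t): d(exp(theta t) X_t) = sigma exp(theta t) dB_t. Integrating from 0 to t gives X_t = x_0 * exp(-theta t) + sigma * int_0^t exp(-theta (t-s)) dB_s for any initial x_0. The Itô integral has variance (by the Itô isometry) sigma^2 * int_0^t exp(-2 theta (t - s)) ds = sigma^2 * (1 - exp(-2 theta t)) / (2 theta), independent of x_0.
With theta = 7/5, sigma = 8:
  Var(X_t) = (8)^2 * (1 - exp(-2*7/5 t)) / (2 * 7/5) = 160/7 - 160*exp(-14*t/5)/7.
As t -> infinity, exp(-2*7/5 t) -> 0, so the stationary variance is sigma^2 / (2 theta) = 160/7.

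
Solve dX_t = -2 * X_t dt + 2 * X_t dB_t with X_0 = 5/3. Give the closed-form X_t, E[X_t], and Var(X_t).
X_t = 5/3 * exp((-4) t + (2) B_t); E[X_t] = 5*exp(-2*t)/3; Var(X_t) = 25/9 - 25*exp(-4*t)/9

For GBM dX = mu X dt + sigma X dB with X_0 = x_0, apply Itô to Y = log X: dY = (mu - sigma^2/2) dt + sigma dB, so Y_t = log(x_0) + (mu - sigma^2/2) t + sigma B_t and hence X_t = x_0 * exp((mu - sigma^2/2) t + sigma B_t).
With mu = -2, sigma = 2, x_0 = 5/3, this gives:
  X_t = 5/3 * exp((-4) * t + (2) * B_t).
Since sigma*B_t ~ Normal(0, sigma^2 t), E[exp(sigma*B_t)] = exp(sigma^2 t / 2); so E[X_t] = x_0 * exp((mu - sigma^2/2) t) * exp(sigma^2 t / 2) = x_0 * exp(mu t) = 5*exp(-2*t)/3.
Var(X_t) = E[X_t^2] - (E[X_t])^2 = x_0^2 * exp(2 mu t) * (exp(sigma^2 t) - 1) = 25/9 - 25*exp(-4*t)/9.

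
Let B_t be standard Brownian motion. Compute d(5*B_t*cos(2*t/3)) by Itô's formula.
d(5*B_t*cos(2*t/3)) = (-10*B_t*sin(2*t/3)/3) dt + (5*cos(2*t/3)) dB_t

Itô's formula for f(t, x): d f(t, B_t) = (f_t + (1/2) f_xx) dt + f_x dB_t. Compute partials of f(t, x) = 5*x*cos(2*t/3):
  f_t(t,x)  = -10*x*sin(2*t/3)/3
  f_x(t,x)  = 5*cos(2*t/3)
  f_xx(t,x) = 0
Assemble drift = f_t + (1/2) f_xx = -10*x*sin(2*t/3)/3 and diffusion = f_x = 5*cos(2*t/3). Substituting x = B_t:
  d(5*B_t*cos(2*t/3)) = (-10*B_t*sin(2*t/3)/3) dt + (5*cos(2*t/3)) dB_t.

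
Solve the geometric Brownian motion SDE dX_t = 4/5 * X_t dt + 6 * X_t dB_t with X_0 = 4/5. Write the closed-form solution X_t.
X_t = 4/5 * exp((-86/5) * t + (6) * B_t)

For GBM dX = mu X dt + sigma X dB with X_0 = x_0, apply Itô to Y = log X: dY = (mu - sigma^2/2) dt + sigma dB, so Y_t = log(x_0) + (mu - sigma^2/2) t + sigma B_t and hence X_t = x_0 * exp((mu - sigma^2/2) t + sigma B_t).
With mu = 4/5, sigma = 6, x_0 = 4/5, this gives:
  X_t = 4/5 * exp((-86/5) * t + (6) * B_t).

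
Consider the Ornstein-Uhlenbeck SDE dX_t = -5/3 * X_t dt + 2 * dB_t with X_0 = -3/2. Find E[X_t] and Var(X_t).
E[X_t] = -3*exp(-5*t/3)/2; Var(X_t) = 6/5 - 6*exp(-10*t/3)/5

The OU SDE dX = -theta X dt + sigma dB admits the integrating factor exp(theta t): d(exp(theta t) X_t) = sigma exp(theta t) dB_t. Integrating from 0 to t:
  X_t = x_0 * exp(-theta t) + sigma * int_0^t exp(-theta (t-s)) dB_s.
The Itô integral has mean 0 and (by the Itô isometry) variance sigma^2 * int_0^t exp(-2 theta (t - s)) ds = sigma^2 * (1 - exp(-2 theta t)) / (2 theta).
With theta = 5/3, sigma = 2, x_0 = -3/2:
  E[X_t] = -3/2 * exp(-5/3 t) = -3*exp(-5*t/3)/2
  Var(X_t) = (2)^2 * (1 - exp(-2*5/3 t)) / (2 * 5/3) = 6/5 - 6*exp(-10*t/3)/5.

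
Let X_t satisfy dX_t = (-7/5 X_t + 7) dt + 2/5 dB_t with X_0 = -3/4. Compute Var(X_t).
Var(X_t) = 2/35 - 2*exp(-14*t/5)/35

The variance V(t) = Var(X_t) satisfies V'(t) = 2 a V(t) + c^2 with V(0) = 0 (drift coefficient is linear in X, diffusion is constant). With a = -7/5, c = 2/5, the solution is
  V(t) = (c^2 / (2 a)) * (exp(2 a t) - 1)
       = ((2/5)^2 / (2*(-7/5))) * (exp((-14/5) t) - 1)
       = 2/35 - 2*exp(-14*t/5)/35.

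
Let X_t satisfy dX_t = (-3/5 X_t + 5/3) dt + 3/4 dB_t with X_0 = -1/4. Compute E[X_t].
E[X_t] = 25/9 - 109*exp(-3*t/5)/36

Taking expectations and using E[dB_t] = 0, the mean m(t) = E[X_t] satisfies the ODE m'(t) = a m(t) + b with m(0) = x_0. With a = -3/5, b = 5/3, x_0 = -1/4, the solution is
  m(t) = x_0 * exp(a t) + (b/a) * (exp(a t) - 1)
       = (-1/4) * exp((-3/5) t) + ((5/3)/(-3/5)) * (exp((-3/5) t) - 1)
       = 25/9 - 109*exp(-3*t/5)/36.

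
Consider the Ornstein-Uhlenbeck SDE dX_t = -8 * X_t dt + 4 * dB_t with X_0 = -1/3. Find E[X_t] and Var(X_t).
E[X_t] = -exp(-8*t)/3; Var(X_t) = 1 - exp(-16*t)

The OU SDE dX = -theta X dt + sigma dB admits the integrating factor exp(theta t): d(exp(theta t) X_t) = sigma exp(theta t) dB_t. Integrating from 0 to t:
  X_t = x_0 * exp(-theta t) + sigma * int_0^t exp(-theta (t-s)) dB_s.
The Itô integral has mean 0 and (by the Itô isometry) variance sigma^2 * int_0^t exp(-2 theta (t - s)) ds = sigma^2 * (1 - exp(-2 theta t)) / (2 theta).
With theta = 8, sigma = 4, x_0 = -1/3:
  E[X_t] = -1/3 * exp(-8 t) = -exp(-8*t)/3
  Var(X_t) = (4)^2 * (1 - exp(-2*8 t)) / (2 * 8) = 1 - exp(-16*t).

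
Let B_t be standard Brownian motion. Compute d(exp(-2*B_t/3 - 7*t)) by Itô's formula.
d(exp(-2*B_t/3 - 7*t)) = (-61*exp(-2*B_t/3 - 7*t)/9) dt + (-2*exp(-2*B_t/3 - 7*t)/3) dB_t

Itô's formula for f(t, x): d f(t, B_t) = (f_t + (1/2) f_xx) dt + f_x dB_t. Compute partials of f(t, x) = exp(-7*t - 2*x/3):
  f_t(t,x)  = -7*exp(-7*t - 2*x/3)
  f_x(t,x)  = -2*exp(-7*t - 2*x/3)/3
  f_xx(t,x) = 4*exp(-7*t - 2*x/3)/9
Assemble drift = f_t + (1/2) f_xx = -61*exp(-7*t - 2*x/3)/9 and diffusion = f_x = -2*exp(-7*t - 2*x/3)/3. Substituting x = B_t:
  d(exp(-2*B_t/3 - 7*t)) = (-61*exp(-2*B_t/3 - 7*t)/9) dt + (-2*exp(-2*B_t/3 - 7*t)/3) dB_t.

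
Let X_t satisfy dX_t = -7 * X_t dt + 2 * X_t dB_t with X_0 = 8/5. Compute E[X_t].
E[X_t] = 8*exp(-7*t)/5

For GBM dX = mu X dt + sigma X dB with X_0 = x_0, apply Itô to Y = log X: dY = (mu - sigma^2/2) dt + sigma dB, so Y_t = log(x_0) + (mu - sigma^2/2) t + sigma B_t and hence X_t = x_0 * exp((mu - sigma^2/2) t + sigma B_t).
With mu = -7, sigma = 2, x_0 = 8/5, this gives:
  X_t = 8/5 * exp((-9) * t + (2) * B_t).
Since sigma*B_t ~ Normal(0, sigma^2 t), E[exp(sigma*B_t)] = exp(sigma^2 t / 2); so E[X_t] = x_0 * exp((mu - sigma^2/2) t) * exp(sigma^2 t / 2) = x_0 * exp(mu t) = 8*exp(-7*t)/5.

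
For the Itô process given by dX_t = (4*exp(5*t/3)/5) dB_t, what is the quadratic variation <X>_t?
<X>_t = 24*exp(10*t/3)/125 - 24/125

For an Itô process dX_t = a(t) dt + b(t) dB_t, the quadratic variation is <X>_t = int_0^t b(s)^2 ds (the drift term does not contribute). Here b(s) = 4*exp(5*s/3)/5, so
  b(s)^2 = 16*exp(10*s/3)/25.
Integrating from 0 to t:
  <X>_t = int_0^t (16*exp(10*s/3)/25) ds = 24*exp(10*t/3)/125 - 24/125.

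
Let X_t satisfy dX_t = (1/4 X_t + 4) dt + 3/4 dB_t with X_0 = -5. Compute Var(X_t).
Var(X_t) = 9*exp(t/2)/8 - 9/8

The variance V(t) = Var(X_t) satisfies V'(t) = 2 a V(t) + c^2 with V(0) = 0 (drift coefficient is linear in X, diffusion is constant). With a = 1/4, c = 3/4, the solution is
  V(t) = (c^2 / (2 a)) * (exp(2 a t) - 1)
       = ((3/4)^2 / (2*(1/4))) * (exp((1/2) t) - 1)
       = 9*exp(t/2)/8 - 9/8.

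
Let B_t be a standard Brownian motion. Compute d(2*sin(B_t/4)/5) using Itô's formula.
d(2*sin(B_t/4)/5) = (-sin(B_t/4)/80) dt + (cos(B_t/4)/10) dB_t

Itô's formula for f(B_t) gives d f(B_t) = f'(B_t) dB_t + (1/2) f''(B_t) dt. Compute derivatives of f(x) = 2*sin(x/4)/5:
  f'(x)  = cos(x/4)/10
  f''(x) = -sin(x/4)/40
Substitute x = B_t and multiply the f'' term by 1/2:
  drift     = (1/2) * (-sin(x/4)/40) evaluated at B_t = -sin(B_t/4)/80
  diffusion = (cos(x/4)/10) evaluated at B_t = cos(B_t/4)/10
Therefore d(2*sin(B_t/4)/5) = (-sin(B_t/4)/80) dt + (cos(B_t/4)/10) dB_t.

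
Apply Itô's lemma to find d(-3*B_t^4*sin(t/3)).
d(-3*B_t^4*sin(t/3)) = (-B_t^2*(B_t^2*cos(t/3) + 18*sin(t/3))) dt + (-12*B_t^3*sin(t/3)) dB_t

Itô's formula for f(t, x): d f(t, B_t) = (f_t + (1/2) f_xx) dt + f_x dB_t. Compute partials of f(t, x) = -3*x^4*sin(t/3):
  f_t(t,x)  = -x^4*cos(t/3)
  f_x(t,x)  = -12*x^3*sin(t/3)
  f_xx(t,x) = -36*x^2*sin(t/3)
Assemble drift = f_t + (1/2) f_xx = -x^2*(x^2*cos(t/3) + 18*sin(t/3)) and diffusion = f_x = -12*x^3*sin(t/3). Substituting x = B_t:
  d(-3*B_t^4*sin(t/3)) = (-B_t^2*(B_t^2*cos(t/3) + 18*sin(t/3))) dt + (-12*B_t^3*sin(t/3)) dB_t.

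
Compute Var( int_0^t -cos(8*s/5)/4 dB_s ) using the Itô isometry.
Var = t/32 + 5*sin(8*t/5)*cos(8*t/5)/256

The Itô integral of a deterministic integrand f(s) has mean 0 because each increment f(s) * (B_{s+ds} - B_s) has mean 0. By the Itô isometry:
  Var( int_0^t f(s) dB_s ) = E[ (int_0^t f(s) dB_s)^2 ] = int_0^t f(s)^2 ds.
Here f(s) = -cos(8*s/5)/4, so f(s)^2 = cos(8*s/5)^2/16. Integrate:
  int_0^t (cos(8*s/5)^2/16) ds = t/32 + 5*sin(8*t/5)*cos(8*t/5)/256.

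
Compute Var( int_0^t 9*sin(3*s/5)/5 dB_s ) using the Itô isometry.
Var = 81*t/50 - 27*sin(6*t/5)/20

The Itô integral of a deterministic integrand f(s) has mean 0 because each increment f(s) * (B_{s+ds} - B_s) has mean 0. By the Itô isometry:
  Var( int_0^t f(s) dB_s ) = E[ (int_0^t f(s) dB_s)^2 ] = int_0^t f(s)^2 ds.
Here f(s) = 9*sin(3*s/5)/5, so f(s)^2 = 81*sin(3*s/5)^2/25. Integrate:
  int_0^t (81*sin(3*s/5)^2/25) ds = 81*t/50 - 27*sin(6*t/5)/20.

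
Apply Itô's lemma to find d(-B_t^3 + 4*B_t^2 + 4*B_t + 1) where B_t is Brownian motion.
d(-B_t^3 + 4*B_t^2 + 4*B_t + 1) = (4 - 3*B_t) dt + (-3*B_t^2 + 8*B_t + 4) dB_t

Itô's formula for f(B_t) gives d f(B_t) = f'(B_t) dB_t + (1/2) f''(B_t) dt. Compute derivatives of f(x) = -x^3 + 4*x^2 + 4*x + 1:
  f'(x)  = -3*x^2 + 8*x + 4
  f''(x) = 8 - 6*x
Substitute x = B_t and multiply the f'' term by 1/2:
  drift     = (1/2) * (8 - 6*x) evaluated at B_t = 4 - 3*B_t
  diffusion = (-3*x^2 + 8*x + 4) evaluated at B_t = -3*B_t^2 + 8*B_t + 4
Therefore d(-B_t^3 + 4*B_t^2 + 4*B_t + 1) = (4 - 3*B_t) dt + (-3*B_t^2 + 8*B_t + 4) dB_t.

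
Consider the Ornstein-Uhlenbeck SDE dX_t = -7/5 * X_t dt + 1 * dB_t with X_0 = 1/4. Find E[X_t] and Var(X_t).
E[X_t] = exp(-7*t/5)/4; Var(X_t) = 5/14 - 5*exp(-14*t/5)/14

The OU SDE dX = -theta X dt + sigma dB admits the integrating factor exp(theta t): d(exp(theta t) X_t) = sigma exp(theta t) dB_t. Integrating from 0 to t:
  X_t = x_0 * exp(-theta t) + sigma * int_0^t exp(-theta (t-s)) dB_s.
The Itô integral has mean 0 and (by the Itô isometry) variance sigma^2 * int_0^t exp(-2 theta (t - s)) ds = sigma^2 * (1 - exp(-2 theta t)) / (2 theta).
With theta = 7/5, sigma = 1, x_0 = 1/4:
  E[X_t] = 1/4 * exp(-7/5 t) = exp(-7*t/5)/4
  Var(X_t) = (1)^2 * (1 - exp(-2*7/5 t)) / (2 * 7/5) = 5/14 - 5*exp(-14*t/5)/14.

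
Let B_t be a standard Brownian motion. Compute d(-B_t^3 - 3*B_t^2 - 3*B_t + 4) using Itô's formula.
d(-B_t^3 - 3*B_t^2 - 3*B_t + 4) = (-3*B_t - 3) dt + (-3*B_t^2 - 6*B_t - 3) dB_t

Itô's formula for f(B_t) gives d f(B_t) = f'(B_t) dB_t + (1/2) f''(B_t) dt. Compute derivatives of f(x) = -x^3 - 3*x^2 - 3*x + 4:
  f'(x)  = -3*x^2 - 6*x - 3
  f''(x) = -6*x - 6
Substitute x = B_t and multiply the f'' term by 1/2:
  drift     = (1/2) * (-6*x - 6) evaluated at B_t = -3*B_t - 3
  diffusion = (-3*x^2 - 6*x - 3) evaluated at B_t = -3*B_t^2 - 6*B_t - 3
Therefore d(-B_t^3 - 3*B_t^2 - 3*B_t + 4) = (-3*B_t - 3) dt + (-3*B_t^2 - 6*B_t - 3) dB_t.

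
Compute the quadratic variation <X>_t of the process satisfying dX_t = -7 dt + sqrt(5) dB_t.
<X>_t = 5*t

For an Itô process dX_t = a(t) dt + b(t) dB_t, the quadratic variation is <X>_t = int_0^t b(s)^2 ds (the drift term does not contribute). Here b(s) = sqrt(5), so
  b(s)^2 = 5.
Integrating from 0 to t:
  <X>_t = int_0^t (5) ds = 5*t.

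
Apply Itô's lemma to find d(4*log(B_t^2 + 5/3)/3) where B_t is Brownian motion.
d(4*log(B_t^2 + 5/3)/3) = (4*(5 - 3*B_t^2)/(3*B_t^2 + 5)^2) dt + (8*B_t/(3*B_t^2 + 5)) dB_t

Itô's formula for f(B_t) gives d f(B_t) = f'(B_t) dB_t + (1/2) f''(B_t) dt. Compute derivatives of f(x) = 4*log(x^2 + 5/3)/3:
  f'(x)  = 8*x/(3*x^2 + 5)
  f''(x) = 8*(5 - 3*x^2)/(3*x^2 + 5)^2
Substitute x = B_t and multiply the f'' term by 1/2:
  drift     = (1/2) * (8*(5 - 3*x^2)/(3*x^2 + 5)^2) evaluated at B_t = 4*(5 - 3*B_t^2)/(3*B_t^2 + 5)^2
  diffusion = (8*x/(3*x^2 + 5)) evaluated at B_t = 8*B_t/(3*B_t^2 + 5)
Therefore d(4*log(B_t^2 + 5/3)/3) = (4*(5 - 3*B_t^2)/(3*B_t^2 + 5)^2) dt + (8*B_t/(3*B_t^2 + 5)) dB_t.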